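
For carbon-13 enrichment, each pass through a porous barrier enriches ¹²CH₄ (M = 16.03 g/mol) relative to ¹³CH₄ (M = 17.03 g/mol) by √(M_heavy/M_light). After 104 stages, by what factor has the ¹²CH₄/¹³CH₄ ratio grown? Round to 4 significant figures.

Each stage multiplies the ratio by α = √(17.03/16.03), so after 104 stages the overall factor is α^104 = (17.03/16.03)^(104/2).
= 1.06238^52 = 23.26.

23.26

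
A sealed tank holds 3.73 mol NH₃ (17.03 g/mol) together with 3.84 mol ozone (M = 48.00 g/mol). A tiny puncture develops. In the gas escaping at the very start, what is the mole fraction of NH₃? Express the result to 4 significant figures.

0.6199

The effusion rate of species i is ∝ p_i/√M_i ∝ n_i/√M_i.
Mole fraction of NH₃ in the effusate = (n_NH₃/√M_NH₃) / (n_NH₃/√M_NH₃ + n_O₃/√M_O₃)
= (3.73/√17.03) / (3.73/√17.03 + 3.84/√48.00) = 0.9039/(0.9039 + 0.5543) = 0.6199.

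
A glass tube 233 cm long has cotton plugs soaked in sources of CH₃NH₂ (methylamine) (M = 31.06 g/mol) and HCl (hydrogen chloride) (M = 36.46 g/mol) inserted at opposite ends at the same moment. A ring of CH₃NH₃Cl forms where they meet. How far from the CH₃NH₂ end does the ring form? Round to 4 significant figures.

The fronts meet when d_CH₃NH₂ + d_HCl = L with d_CH₃NH₂/d_HCl = √(M_HCl/M_CH₃NH₂) (Graham's law). Here √(M_HCl/M_CH₃NH₂) = √(36.46/31.06) = 1.083.
With d_CH₃NH₂ + d_HCl = 233 cm, d_HCl = 233/(1 + 1.083) = 111.8 cm.
d_CH₃NH₂ = 233 − 111.8 = 121.2 cm.

121.2 cm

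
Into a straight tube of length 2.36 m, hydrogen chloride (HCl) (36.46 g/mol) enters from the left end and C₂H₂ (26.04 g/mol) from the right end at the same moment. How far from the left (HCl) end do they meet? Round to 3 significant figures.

1.08 m

Graham's law gives d_HCl/d_C₂H₂ = rate_HCl/rate_C₂H₂ = √(M_C₂H₂/M_HCl) = √(26.04/36.46) = 0.8451.
With d_HCl + d_C₂H₂ = 2.36 m, d_C₂H₂ = 2.36/(1 + 0.8451) = 1.279 m.
d_HCl = 2.36 − 1.279 = 1.08 m.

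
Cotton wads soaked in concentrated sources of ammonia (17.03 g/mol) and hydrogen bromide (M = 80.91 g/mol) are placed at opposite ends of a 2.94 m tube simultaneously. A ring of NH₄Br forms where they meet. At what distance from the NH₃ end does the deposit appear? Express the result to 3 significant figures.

Distances travelled in equal time are proportional to diffusion rates, so d_NH₃/d_HBr = √(M_HBr/M_NH₃) = √(80.91/17.03) = 2.180.
With d_NH₃ + d_HBr = 2.94 m, d_HBr = 2.94/(1 + 2.180) = 0.9246 m.
d_NH₃ = 2.94 − 0.9246 = 2.02 m.

2.02 m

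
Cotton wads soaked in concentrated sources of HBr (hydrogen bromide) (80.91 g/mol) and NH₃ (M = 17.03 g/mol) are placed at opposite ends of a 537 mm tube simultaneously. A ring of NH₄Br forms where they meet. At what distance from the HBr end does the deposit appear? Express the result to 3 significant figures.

The fronts meet when d_HBr + d_NH₃ = L with d_HBr/d_NH₃ = √(M_NH₃/M_HBr) (Graham's law). Here √(M_NH₃/M_HBr) = √(17.03/80.91) = 0.4588.
With d_HBr + d_NH₃ = 537 mm, d_NH₃ = 537/(1 + 0.4588) = 368.1 mm.
d_HBr = 537 − 368.1 = 169 mm.

169 mm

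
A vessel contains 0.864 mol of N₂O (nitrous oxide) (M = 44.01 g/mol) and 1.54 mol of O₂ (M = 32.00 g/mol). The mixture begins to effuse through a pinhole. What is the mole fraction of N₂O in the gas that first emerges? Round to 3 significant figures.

The effusion rate of species i is ∝ p_i/√M_i ∝ n_i/√M_i.
x_N₂O(eff) = (n_N₂O/√M_N₂O) / (n_N₂O/√M_N₂O + n_O₂/√M_O₂)
= (0.864/√44.01) / (0.864/√44.01 + 1.54/√32.00) = 0.1302/(0.1302 + 0.2722) = 0.324.

0.324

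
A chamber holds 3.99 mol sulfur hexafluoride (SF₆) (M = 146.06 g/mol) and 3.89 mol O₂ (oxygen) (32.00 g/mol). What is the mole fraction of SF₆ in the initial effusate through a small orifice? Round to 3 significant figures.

Effusion rate of each component ∝ n_i/√M_i (partial pressure × 1/√M).
So x_SF₆ in the escaping gas = (n_SF₆/√M_SF₆) / Σ(n_i/√M_i)
= (3.99/√146.06) / (3.99/√146.06 + 3.89/√32.00) = 0.3301/(0.3301 + 0.6877) = 0.324.

0.324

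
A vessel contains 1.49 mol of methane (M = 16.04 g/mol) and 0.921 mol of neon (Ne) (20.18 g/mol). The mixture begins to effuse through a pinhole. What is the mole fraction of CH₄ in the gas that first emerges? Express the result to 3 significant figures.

Rate_i ∝ x_i/√M_i (Graham's law weighted by mole fraction), so the effusate composition follows n_i/√M_i.
So x_CH₄ in the escaping gas = (n_CH₄/√M_CH₄) / Σ(n_i/√M_i)
= (1.49/√16.04) / (1.49/√16.04 + 0.921/√20.18) = 0.3720/(0.3720 + 0.2050) = 0.645.

0.645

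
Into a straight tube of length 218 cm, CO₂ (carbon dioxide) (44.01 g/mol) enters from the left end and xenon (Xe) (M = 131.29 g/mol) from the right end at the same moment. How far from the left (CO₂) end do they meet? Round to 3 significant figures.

138 cm

Graham's law gives d_CO₂/d_Xe = rate_CO₂/rate_Xe = √(M_Xe/M_CO₂) = √(131.29/44.01) = 1.727.
With d_CO₂ + d_Xe = 218 cm, d_Xe = 218/(1 + 1.727) = 79.94 cm.
d_CO₂ = 218 − 79.94 = 138 cm.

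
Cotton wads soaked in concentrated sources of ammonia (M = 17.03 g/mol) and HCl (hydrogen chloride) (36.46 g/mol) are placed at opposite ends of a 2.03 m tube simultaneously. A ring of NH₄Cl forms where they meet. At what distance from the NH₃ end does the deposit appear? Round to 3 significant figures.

1.21 m

In equal time, each gas travels a distance ∝ its rate ∝ 1/√M, so d_NH₃/d_HCl = √(M_HCl/M_NH₃) = √(36.46/17.03) = 1.463.
With d_NH₃ + d_HCl = 2.03 m, d_HCl = 2.03/(1 + 1.463) = 0.8241 m.
d_NH₃ = 2.03 − 0.8241 = 1.21 m.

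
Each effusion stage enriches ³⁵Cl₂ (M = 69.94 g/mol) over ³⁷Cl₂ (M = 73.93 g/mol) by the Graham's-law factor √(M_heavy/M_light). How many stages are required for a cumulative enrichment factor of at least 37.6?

131

With α = √(73.93/69.94) per stage, ln α = ½ ln(1.05705) = 0.02774.
Need α^N ≥ 37.6 ⇒ N ≥ ln(37.6) / ln α = 3.627 / 0.02774 = 130.75.
Rounding up, N = 131 stages.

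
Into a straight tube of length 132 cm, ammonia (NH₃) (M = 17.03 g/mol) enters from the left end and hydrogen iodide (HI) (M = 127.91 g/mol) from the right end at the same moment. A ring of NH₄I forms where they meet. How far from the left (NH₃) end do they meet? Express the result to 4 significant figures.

The fronts meet when d_NH₃ + d_HI = L with d_NH₃/d_HI = √(M_HI/M_NH₃) (Graham's law). Here √(M_HI/M_NH₃) = √(127.91/17.03) = 2.741.
With d_NH₃ + d_HI = 132 cm, d_HI = 132/(1 + 2.741) = 35.29 cm.
d_NH₃ = 132 − 35.29 = 96.71 cm.

96.71 cm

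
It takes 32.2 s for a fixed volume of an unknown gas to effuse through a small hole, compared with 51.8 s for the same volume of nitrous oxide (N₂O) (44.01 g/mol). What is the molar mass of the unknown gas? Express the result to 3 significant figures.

17.0 g/mol

From Graham's law, t_X/t_N₂O = √(M_X/M_N₂O).
32.2/51.8 = 0.6216 = √(M_X/44.01)
M_X = 44.01 × 0.6216² = 44.01 × 0.3864 = 17.0 g/mol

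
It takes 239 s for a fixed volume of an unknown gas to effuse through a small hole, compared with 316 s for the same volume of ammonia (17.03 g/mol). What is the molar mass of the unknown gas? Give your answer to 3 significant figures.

9.74 g/mol

Since effusion rate ∝ 1/√M, t_X/t_NH₃ = √(M_X/M_NH₃).
239/316 = 0.7563 = √(M_X/17.03)
M_X = 17.03 × 0.7563² = 17.03 × 0.5720 = 9.74 g/mol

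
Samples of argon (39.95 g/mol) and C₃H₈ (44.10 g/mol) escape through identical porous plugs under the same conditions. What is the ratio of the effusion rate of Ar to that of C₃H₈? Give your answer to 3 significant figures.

From Graham's law, rate_Ar/rate_C₃H₈ = √(M_C₃H₈/M_Ar) = √(44.10/39.95) = √1.104 = 1.05.

1.05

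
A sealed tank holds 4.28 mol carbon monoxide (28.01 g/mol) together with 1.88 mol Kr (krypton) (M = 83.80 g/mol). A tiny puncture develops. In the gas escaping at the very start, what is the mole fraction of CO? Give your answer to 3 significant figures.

The effusion rate of species i is ∝ p_i/√M_i ∝ n_i/√M_i.
Mole fraction of CO in the effusate = (n_CO/√M_CO) / (n_CO/√M_CO + n_Kr/√M_Kr)
= (4.28/√28.01) / (4.28/√28.01 + 1.88/√83.80) = 0.8087/(0.8087 + 0.2054) = 0.797.

0.797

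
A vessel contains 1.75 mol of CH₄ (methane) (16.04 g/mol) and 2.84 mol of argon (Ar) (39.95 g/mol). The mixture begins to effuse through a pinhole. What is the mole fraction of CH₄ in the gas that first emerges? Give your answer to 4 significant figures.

Effusion rate of each component ∝ n_i/√M_i (partial pressure × 1/√M).
Mole fraction of CH₄ in the effusate = (n_CH₄/√M_CH₄) / (n_CH₄/√M_CH₄ + n_Ar/√M_Ar)
= (1.75/√16.04) / (1.75/√16.04 + 2.84/√39.95) = 0.4370/(0.4370 + 0.4493) = 0.4930.

0.4930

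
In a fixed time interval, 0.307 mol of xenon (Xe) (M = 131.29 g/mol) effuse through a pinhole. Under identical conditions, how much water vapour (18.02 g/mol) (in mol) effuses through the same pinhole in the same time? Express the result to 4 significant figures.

0.8287 mol

Since effusion rate ∝ 1/√M, rate_H₂O/rate_Xe = √(M_Xe/M_H₂O) = √(131.29/18.02) = √7.286 = 2.699.
So the amount for H₂O is 0.307 × 2.699 = 0.8287 mol.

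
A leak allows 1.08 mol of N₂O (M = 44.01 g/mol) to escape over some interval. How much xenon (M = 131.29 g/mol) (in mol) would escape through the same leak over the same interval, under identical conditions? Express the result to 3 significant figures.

0.625 mol

Since effusion rate ∝ 1/√M, rate_Xe/rate_N₂O = √(M_N₂O/M_Xe) = √(44.01/131.29) = √0.3352 = 0.5790.
So the amount for Xe is 1.08 × 0.5790 = 0.625 mol.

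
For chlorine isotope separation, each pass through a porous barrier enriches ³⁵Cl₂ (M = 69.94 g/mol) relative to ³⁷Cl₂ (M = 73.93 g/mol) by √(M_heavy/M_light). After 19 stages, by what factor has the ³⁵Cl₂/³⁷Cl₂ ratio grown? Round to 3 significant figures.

The single-stage factor is √(M_heavy/M_light), so 19 stages give [√(73.93/69.94)]^19 = (73.93/69.94)^(19/2).
= 1.05705^(19/2) = 1.69.

1.69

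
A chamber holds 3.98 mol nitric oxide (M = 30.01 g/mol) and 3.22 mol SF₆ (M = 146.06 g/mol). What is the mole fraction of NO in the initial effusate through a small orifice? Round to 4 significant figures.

0.7317

Effusion rate of each component ∝ n_i/√M_i (partial pressure × 1/√M).
x_NO(eff) = (n_NO/√M_NO) / (n_NO/√M_NO + n_SF₆/√M_SF₆)
= (3.98/√30.01) / (3.98/√30.01 + 3.22/√146.06) = 0.7265/(0.7265 + 0.2664) = 0.7317.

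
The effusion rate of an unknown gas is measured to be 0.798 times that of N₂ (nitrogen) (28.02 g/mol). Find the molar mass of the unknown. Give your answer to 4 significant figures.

From Graham's law, rate_X/rate_N₂ = √(M_N₂/M_X).
0.798 = √(28.02/M_X)
M_X = 28.02 / 0.798² = 28.02 / 0.6368 = 44.00 g/mol

44.00 g/mol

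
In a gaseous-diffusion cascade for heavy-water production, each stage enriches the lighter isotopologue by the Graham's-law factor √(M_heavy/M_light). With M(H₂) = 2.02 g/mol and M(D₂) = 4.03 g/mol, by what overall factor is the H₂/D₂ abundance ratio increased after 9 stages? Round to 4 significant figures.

22.38

The single-stage factor is √(M_heavy/M_light), so 9 stages give [√(4.03/2.02)]^9 = (4.03/2.02)^(9/2).
= 1.99505^(9/2) = 22.38.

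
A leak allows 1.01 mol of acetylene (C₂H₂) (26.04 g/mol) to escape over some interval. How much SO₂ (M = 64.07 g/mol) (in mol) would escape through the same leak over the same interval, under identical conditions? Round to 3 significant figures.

0.644 mol

Graham's law gives rate_SO₂/rate_C₂H₂ = √(M_C₂H₂/M_SO₂) = √(26.04/64.07) = √0.4064 = 0.6375.
So the amount for SO₂ is 1.01 × 0.6375 = 0.644 mol.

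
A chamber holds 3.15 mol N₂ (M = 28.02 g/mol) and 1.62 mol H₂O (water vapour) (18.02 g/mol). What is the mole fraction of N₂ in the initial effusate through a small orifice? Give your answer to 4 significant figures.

Rate_i ∝ x_i/√M_i (Graham's law weighted by mole fraction), so the effusate composition follows n_i/√M_i.
Mole fraction of N₂ in the effusate = (n_N₂/√M_N₂) / (n_N₂/√M_N₂ + n_H₂O/√M_H₂O)
= (3.15/√28.02) / (3.15/√28.02 + 1.62/√18.02) = 0.5951/(0.5951 + 0.3816) = 0.6093.

0.6093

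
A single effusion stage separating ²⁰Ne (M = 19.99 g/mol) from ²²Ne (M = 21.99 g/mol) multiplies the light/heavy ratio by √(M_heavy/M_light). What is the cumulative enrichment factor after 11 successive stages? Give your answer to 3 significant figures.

After 11 stages the ratio has grown by (√(21.99/19.99))^11 = (21.99/19.99)^(11/2).
= 1.10005^(11/2) = 1.69.

1.69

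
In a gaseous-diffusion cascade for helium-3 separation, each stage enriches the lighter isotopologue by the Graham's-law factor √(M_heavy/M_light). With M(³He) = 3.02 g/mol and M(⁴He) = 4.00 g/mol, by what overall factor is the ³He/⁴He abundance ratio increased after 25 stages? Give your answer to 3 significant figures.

33.5

The single-stage factor is √(M_heavy/M_light), so 25 stages give [√(4.00/3.02)]^25 = (4.00/3.02)^(25/2).
= 1.32450^(25/2) = 33.5.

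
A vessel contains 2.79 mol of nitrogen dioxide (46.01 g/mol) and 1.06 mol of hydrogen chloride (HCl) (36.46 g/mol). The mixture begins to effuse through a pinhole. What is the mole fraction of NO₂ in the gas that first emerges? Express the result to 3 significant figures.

0.701

Effusion rate of each component ∝ n_i/√M_i (partial pressure × 1/√M).
Mole fraction of NO₂ in the effusate = (n_NO₂/√M_NO₂) / (n_NO₂/√M_NO₂ + n_HCl/√M_HCl)
= (2.79/√46.01) / (2.79/√46.01 + 1.06/√36.46) = 0.4113/(0.4113 + 0.1755) = 0.701.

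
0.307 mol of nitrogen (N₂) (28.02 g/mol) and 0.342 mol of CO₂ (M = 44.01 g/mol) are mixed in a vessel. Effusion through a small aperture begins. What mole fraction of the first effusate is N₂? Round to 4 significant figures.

0.5294

Each component's effusion rate ∝ (its partial pressure)·(1/√M) ∝ n_i/√M_i.
x_N₂(eff) = (n_N₂/√M_N₂) / (n_N₂/√M_N₂ + n_CO₂/√M_CO₂)
= (0.307/√28.02) / (0.307/√28.02 + 0.342/√44.01) = 0.05800/(0.05800 + 0.05155) = 0.5294.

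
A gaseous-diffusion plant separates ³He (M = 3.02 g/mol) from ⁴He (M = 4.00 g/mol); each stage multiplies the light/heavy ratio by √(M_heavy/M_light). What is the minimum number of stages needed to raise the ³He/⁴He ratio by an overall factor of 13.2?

19

Single-stage factor α = √(4.00/3.02), so ln α = ½ ln(1.32450) = 0.1405.
Need α^N ≥ 13.2 ⇒ N ≥ ln(13.2) / ln α = 2.580 / 0.1405 = 18.36.
So at least 19 stages are needed.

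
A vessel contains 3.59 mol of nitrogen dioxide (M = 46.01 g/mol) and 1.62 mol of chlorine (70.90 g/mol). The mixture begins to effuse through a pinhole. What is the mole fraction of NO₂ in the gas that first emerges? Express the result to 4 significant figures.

The effusion rate of species i is ∝ p_i/√M_i ∝ n_i/√M_i.
So x_NO₂ in the escaping gas = (n_NO₂/√M_NO₂) / Σ(n_i/√M_i)
= (3.59/√46.01) / (3.59/√46.01 + 1.62/√70.90) = 0.5293/(0.5293 + 0.1924) = 0.7334.

0.7334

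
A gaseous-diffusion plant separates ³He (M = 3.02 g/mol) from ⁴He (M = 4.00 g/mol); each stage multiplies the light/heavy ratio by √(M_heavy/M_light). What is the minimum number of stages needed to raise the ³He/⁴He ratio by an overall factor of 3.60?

10

With α = √(4.00/3.02) per stage, ln α = ½ ln(1.32450) = 0.1405.
Need α^N ≥ 3.60 ⇒ N ≥ ln(3.60) / ln α = 1.281 / 0.1405 = 9.12.
Minimum whole number of stages: N = 10.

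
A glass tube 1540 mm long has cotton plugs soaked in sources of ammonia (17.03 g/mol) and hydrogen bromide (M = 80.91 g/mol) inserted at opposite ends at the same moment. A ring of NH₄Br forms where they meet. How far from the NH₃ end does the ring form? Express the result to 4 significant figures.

1056 mm

In equal time, each gas travels a distance ∝ its rate ∝ 1/√M, so d_NH₃/d_HBr = √(M_HBr/M_NH₃) = √(80.91/17.03) = 2.180.
With d_NH₃ + d_HBr = 1540 mm, d_HBr = 1540/(1 + 2.180) = 484.3 mm.
d_NH₃ = 1540 − 484.3 = 1056 mm.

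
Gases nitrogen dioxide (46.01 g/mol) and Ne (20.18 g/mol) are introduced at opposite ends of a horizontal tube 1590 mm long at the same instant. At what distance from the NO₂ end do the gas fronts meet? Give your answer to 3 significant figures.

Graham's law gives d_NO₂/d_Ne = rate_NO₂/rate_Ne = √(M_Ne/M_NO₂) = √(20.18/46.01) = 0.6623.
With d_NO₂ + d_Ne = 1590 mm, d_Ne = 1590/(1 + 0.6623) = 956.5 mm.
d_NO₂ = 1590 − 956.5 = 633 mm.

633 mm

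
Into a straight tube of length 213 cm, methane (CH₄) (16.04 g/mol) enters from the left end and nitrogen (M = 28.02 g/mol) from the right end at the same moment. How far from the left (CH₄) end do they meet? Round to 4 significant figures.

121.3 cm

Graham's law gives d_CH₄/d_N₂ = rate_CH₄/rate_N₂ = √(M_N₂/M_CH₄) = √(28.02/16.04) = 1.322.
With d_CH₄ + d_N₂ = 213 cm, d_N₂ = 213/(1 + 1.322) = 91.74 cm.
d_CH₄ = 213 − 91.74 = 121.3 cm.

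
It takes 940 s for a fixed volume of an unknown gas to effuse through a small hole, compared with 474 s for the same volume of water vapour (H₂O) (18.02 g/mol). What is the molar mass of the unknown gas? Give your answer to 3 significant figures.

70.9 g/mol

Graham's law gives t_X/t_H₂O = √(M_X/M_H₂O).
940/474 = 1.983 = √(M_X/18.02)
M_X = 18.02 × 1.983² = 18.02 × 3.933 = 70.9 g/mol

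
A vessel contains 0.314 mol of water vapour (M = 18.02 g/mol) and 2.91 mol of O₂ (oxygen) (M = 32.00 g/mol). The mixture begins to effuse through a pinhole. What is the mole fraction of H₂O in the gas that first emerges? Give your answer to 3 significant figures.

0.126

Effusion rate of each component ∝ n_i/√M_i (partial pressure × 1/√M).
Mole fraction of H₂O in the effusate = (n_H₂O/√M_H₂O) / (n_H₂O/√M_H₂O + n_O₂/√M_O₂)
= (0.314/√18.02) / (0.314/√18.02 + 2.91/√32.00) = 0.07397/(0.07397 + 0.5144) = 0.126.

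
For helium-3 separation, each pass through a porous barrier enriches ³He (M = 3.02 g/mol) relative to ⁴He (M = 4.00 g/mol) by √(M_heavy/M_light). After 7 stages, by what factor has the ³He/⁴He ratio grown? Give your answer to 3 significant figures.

2.67

After 7 stages the ratio has grown by (√(4.00/3.02))^7 = (4.00/3.02)^(7/2).
= 1.32450^(7/2) = 2.67.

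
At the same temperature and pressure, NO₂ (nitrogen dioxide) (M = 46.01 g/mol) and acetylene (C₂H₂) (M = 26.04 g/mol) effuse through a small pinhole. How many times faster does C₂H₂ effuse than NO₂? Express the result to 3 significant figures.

1.33

By Graham's law, rate_C₂H₂/rate_NO₂ = √(M_NO₂/M_C₂H₂) = √(46.01/26.04) = √1.767 = 1.33.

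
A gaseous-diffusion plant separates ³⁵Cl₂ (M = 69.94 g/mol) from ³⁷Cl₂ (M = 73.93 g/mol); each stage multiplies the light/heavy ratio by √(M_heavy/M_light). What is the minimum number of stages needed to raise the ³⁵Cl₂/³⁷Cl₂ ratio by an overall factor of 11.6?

89

Per stage α = (73.93/69.94)^(1/2) = 1.05705^0.5, giving ln α = 0.02774.
Need α^N ≥ 11.6 ⇒ N ≥ ln(11.6) / ln α = 2.451 / 0.02774 = 88.35.
Rounding up, N = 89 stages.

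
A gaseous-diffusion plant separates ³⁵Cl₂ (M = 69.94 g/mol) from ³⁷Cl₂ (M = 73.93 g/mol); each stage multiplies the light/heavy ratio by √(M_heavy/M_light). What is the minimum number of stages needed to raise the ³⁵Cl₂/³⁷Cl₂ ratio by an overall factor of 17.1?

With α = √(73.93/69.94) per stage, ln α = ½ ln(1.05705) = 0.02774.
Need α^N ≥ 17.1 ⇒ N ≥ ln(17.1) / ln α = 2.839 / 0.02774 = 102.34.
So at least 103 stages are needed.

103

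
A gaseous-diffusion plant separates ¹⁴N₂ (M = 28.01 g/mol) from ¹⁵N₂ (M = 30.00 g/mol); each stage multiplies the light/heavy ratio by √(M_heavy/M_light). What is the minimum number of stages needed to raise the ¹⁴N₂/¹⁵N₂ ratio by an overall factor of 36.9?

Per stage α = (30.00/28.01)^(1/2) = 1.07105^0.5, giving ln α = 0.03432.
Need α^N ≥ 36.9 ⇒ N ≥ ln(36.9) / ln α = 3.608 / 0.03432 = 105.14.
Rounding up, N = 106 stages.

106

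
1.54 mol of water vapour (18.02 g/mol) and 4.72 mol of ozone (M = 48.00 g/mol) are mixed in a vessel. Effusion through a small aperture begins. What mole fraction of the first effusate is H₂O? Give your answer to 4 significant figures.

0.3475

Each component's effusion rate ∝ (its partial pressure)·(1/√M) ∝ n_i/√M_i.
So x_H₂O in the escaping gas = (n_H₂O/√M_H₂O) / Σ(n_i/√M_i)
= (1.54/√18.02) / (1.54/√18.02 + 4.72/√48.00) = 0.3628/(0.3628 + 0.6813) = 0.3475.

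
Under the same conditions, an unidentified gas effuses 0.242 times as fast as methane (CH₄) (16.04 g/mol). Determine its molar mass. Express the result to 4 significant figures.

273.9 g/mol

By Graham's law, rate_X/rate_CH₄ = √(M_CH₄/M_X).
0.242 = √(16.04/M_X)
M_X = 16.04 / 0.242² = 16.04 / 0.05856 = 273.9 g/mol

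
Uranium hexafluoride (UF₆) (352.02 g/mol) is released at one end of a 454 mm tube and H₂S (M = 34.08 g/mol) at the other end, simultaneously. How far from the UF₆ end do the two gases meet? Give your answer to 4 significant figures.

In equal time, each gas travels a distance ∝ its rate ∝ 1/√M, so d_UF₆/d_H₂S = √(M_H₂S/M_UF₆) = √(34.08/352.02) = 0.3111.
With d_UF₆ + d_H₂S = 454 mm, d_H₂S = 454/(1 + 0.3111) = 346.3 mm.
d_UF₆ = 454 − 346.3 = 107.7 mm.

107.7 mm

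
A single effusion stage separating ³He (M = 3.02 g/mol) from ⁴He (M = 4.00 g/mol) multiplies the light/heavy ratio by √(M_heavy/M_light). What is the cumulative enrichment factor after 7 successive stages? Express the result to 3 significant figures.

2.67

The single-stage factor is √(M_heavy/M_light), so 7 stages give [√(4.00/3.02)]^7 = (4.00/3.02)^(7/2).
= 1.32450^(7/2) = 2.67.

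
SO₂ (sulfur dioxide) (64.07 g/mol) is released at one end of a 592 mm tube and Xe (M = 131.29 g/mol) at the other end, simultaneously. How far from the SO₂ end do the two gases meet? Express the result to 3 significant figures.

Graham's law gives d_SO₂/d_Xe = rate_SO₂/rate_Xe = √(M_Xe/M_SO₂) = √(131.29/64.07) = 1.431.
With d_SO₂ + d_Xe = 592 mm, d_Xe = 592/(1 + 1.431) = 243.5 mm.
d_SO₂ = 592 − 243.5 = 349 mm.

349 mm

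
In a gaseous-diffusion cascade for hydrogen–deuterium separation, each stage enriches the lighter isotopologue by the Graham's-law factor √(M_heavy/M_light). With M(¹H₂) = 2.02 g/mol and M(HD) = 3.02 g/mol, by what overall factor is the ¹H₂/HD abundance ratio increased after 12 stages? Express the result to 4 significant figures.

11.17

The single-stage factor is √(M_heavy/M_light), so 12 stages give [√(3.02/2.02)]^12 = (3.02/2.02)^(12/2).
= 1.49505^6 = 11.17.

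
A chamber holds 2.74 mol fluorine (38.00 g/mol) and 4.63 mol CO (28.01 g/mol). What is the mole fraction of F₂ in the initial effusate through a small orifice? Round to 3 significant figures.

Effusion rate of each component ∝ n_i/√M_i (partial pressure × 1/√M).
x_F₂(eff) = (n_F₂/√M_F₂) / (n_F₂/√M_F₂ + n_CO/√M_CO)
= (2.74/√38.00) / (2.74/√38.00 + 4.63/√28.01) = 0.4445/(0.4445 + 0.8748) = 0.337.

0.337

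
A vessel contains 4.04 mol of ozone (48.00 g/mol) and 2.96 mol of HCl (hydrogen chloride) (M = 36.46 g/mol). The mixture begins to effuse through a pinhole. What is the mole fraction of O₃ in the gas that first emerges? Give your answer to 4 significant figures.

0.5433

Each component's effusion rate ∝ (its partial pressure)·(1/√M) ∝ n_i/√M_i.
So x_O₃ in the escaping gas = (n_O₃/√M_O₃) / Σ(n_i/√M_i)
= (4.04/√48.00) / (4.04/√48.00 + 2.96/√36.46) = 0.5831/(0.5831 + 0.4902) = 0.5433.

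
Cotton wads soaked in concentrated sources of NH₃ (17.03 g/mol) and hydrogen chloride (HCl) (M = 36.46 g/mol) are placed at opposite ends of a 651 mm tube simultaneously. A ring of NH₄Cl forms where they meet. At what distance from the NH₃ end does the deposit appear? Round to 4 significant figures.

386.7 mm

The fronts meet when d_NH₃ + d_HCl = L with d_NH₃/d_HCl = √(M_HCl/M_NH₃) (Graham's law). Here √(M_HCl/M_NH₃) = √(36.46/17.03) = 1.463.
With d_NH₃ + d_HCl = 651 mm, d_HCl = 651/(1 + 1.463) = 264.3 mm.
d_NH₃ = 651 − 264.3 = 386.7 mm.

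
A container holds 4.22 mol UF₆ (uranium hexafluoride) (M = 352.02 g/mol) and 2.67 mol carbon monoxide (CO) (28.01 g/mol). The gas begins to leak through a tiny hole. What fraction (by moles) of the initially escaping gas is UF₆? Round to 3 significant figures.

0.308

Effusion rate of each component ∝ n_i/√M_i (partial pressure × 1/√M).
Mole fraction of UF₆ in the effusate = (n_UF₆/√M_UF₆) / (n_UF₆/√M_UF₆ + n_CO/√M_CO)
= (4.22/√352.02) / (4.22/√352.02 + 2.67/√28.01) = 0.2249/(0.2249 + 0.5045) = 0.308.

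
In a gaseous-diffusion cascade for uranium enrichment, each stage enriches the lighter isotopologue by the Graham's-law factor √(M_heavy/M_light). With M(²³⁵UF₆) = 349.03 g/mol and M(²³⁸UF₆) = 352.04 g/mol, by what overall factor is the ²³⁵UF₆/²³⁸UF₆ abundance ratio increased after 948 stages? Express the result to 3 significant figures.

After 948 stages the ratio has grown by (√(352.04/349.03))^948 = (352.04/349.03)^(948/2).
= 1.00862^474 = 58.6.

58.6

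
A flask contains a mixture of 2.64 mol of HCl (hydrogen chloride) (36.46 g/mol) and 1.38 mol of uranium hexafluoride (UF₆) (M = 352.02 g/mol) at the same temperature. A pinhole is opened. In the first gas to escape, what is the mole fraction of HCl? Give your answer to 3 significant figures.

The effusion rate of species i is ∝ p_i/√M_i ∝ n_i/√M_i.
x_HCl(eff) = (n_HCl/√M_HCl) / (n_HCl/√M_HCl + n_UF₆/√M_UF₆)
= (2.64/√36.46) / (2.64/√36.46 + 1.38/√352.02) = 0.4372/(0.4372 + 0.07355) = 0.856.

0.856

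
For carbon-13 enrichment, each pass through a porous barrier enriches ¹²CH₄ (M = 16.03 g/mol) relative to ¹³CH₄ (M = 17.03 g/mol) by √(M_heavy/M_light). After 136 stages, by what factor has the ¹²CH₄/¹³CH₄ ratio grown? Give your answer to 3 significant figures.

61.3

The single-stage factor is √(M_heavy/M_light), so 136 stages give [√(17.03/16.03)]^136 = (17.03/16.03)^(136/2).
= 1.06238^68 = 61.3.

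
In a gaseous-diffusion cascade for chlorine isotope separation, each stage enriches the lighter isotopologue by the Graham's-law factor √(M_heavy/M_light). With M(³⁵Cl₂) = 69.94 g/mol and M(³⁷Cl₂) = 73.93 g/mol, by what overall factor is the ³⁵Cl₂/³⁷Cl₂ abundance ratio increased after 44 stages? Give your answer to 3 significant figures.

Overall factor = α^44 with α = √(73.93/69.94), i.e. (73.93/69.94)^(44/2).
= 1.05705^22 = 3.39.

3.39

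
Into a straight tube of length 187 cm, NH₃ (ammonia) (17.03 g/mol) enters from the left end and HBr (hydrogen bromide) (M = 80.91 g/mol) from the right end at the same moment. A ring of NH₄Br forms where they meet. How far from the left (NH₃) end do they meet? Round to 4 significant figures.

128.2 cm

The fronts meet when d_NH₃ + d_HBr = L with d_NH₃/d_HBr = √(M_HBr/M_NH₃) (Graham's law). Here √(M_HBr/M_NH₃) = √(80.91/17.03) = 2.180.
With d_NH₃ + d_HBr = 187 cm, d_HBr = 187/(1 + 2.180) = 58.81 cm.
d_NH₃ = 187 − 58.81 = 128.2 cm.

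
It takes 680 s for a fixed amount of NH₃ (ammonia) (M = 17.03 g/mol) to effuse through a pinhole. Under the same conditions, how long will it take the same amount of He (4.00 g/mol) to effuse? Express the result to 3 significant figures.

From Graham's law, t_He/t_NH₃ = √(M_He/M_NH₃) = √(4.00/17.03) = √0.2349 = 0.4846.
So the time for He is 680 × 0.4846 = 330 s.

330 s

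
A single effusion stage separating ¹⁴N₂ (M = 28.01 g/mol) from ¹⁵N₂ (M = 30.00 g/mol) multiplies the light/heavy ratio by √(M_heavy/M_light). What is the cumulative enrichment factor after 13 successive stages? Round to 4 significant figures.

After 13 stages the ratio has grown by (√(30.00/28.01))^13 = (30.00/28.01)^(13/2).
= 1.07105^(13/2) = 1.562.

1.562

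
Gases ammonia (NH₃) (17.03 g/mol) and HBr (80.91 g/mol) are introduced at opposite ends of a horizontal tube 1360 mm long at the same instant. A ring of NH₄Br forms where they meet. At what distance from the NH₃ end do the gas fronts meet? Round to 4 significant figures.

The fronts meet when d_NH₃ + d_HBr = L with d_NH₃/d_HBr = √(M_HBr/M_NH₃) (Graham's law). Here √(M_HBr/M_NH₃) = √(80.91/17.03) = 2.180.
With d_NH₃ + d_HBr = 1360 mm, d_HBr = 1360/(1 + 2.180) = 427.7 mm.
d_NH₃ = 1360 − 427.7 = 932.3 mm.

932.3 mm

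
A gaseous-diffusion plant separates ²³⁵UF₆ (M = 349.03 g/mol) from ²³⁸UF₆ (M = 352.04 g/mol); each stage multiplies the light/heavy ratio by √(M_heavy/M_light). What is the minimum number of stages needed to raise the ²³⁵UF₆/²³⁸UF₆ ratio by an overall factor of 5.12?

381

Per stage α = (352.04/349.03)^(1/2) = 1.00862^0.5, giving ln α = 0.004293.
Need α^N ≥ 5.12 ⇒ N ≥ ln(5.12) / ln α = 1.633 / 0.004293 = 380.38.
Rounding up, N = 381 stages.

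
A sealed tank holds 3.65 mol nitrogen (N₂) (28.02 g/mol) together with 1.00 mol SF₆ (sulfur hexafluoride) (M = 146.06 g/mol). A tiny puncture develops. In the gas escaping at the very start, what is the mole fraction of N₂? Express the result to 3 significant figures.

Effusion rate of each component ∝ n_i/√M_i (partial pressure × 1/√M).
So x_N₂ in the escaping gas = (n_N₂/√M_N₂) / Σ(n_i/√M_i)
= (3.65/√28.02) / (3.65/√28.02 + 1.00/√146.06) = 0.6895/(0.6895 + 0.08274) = 0.893.

0.893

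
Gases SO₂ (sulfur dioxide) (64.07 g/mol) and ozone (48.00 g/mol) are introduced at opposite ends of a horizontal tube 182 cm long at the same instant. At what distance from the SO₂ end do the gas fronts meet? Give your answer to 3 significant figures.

84.4 cm

The fronts meet when d_SO₂ + d_O₃ = L with d_SO₂/d_O₃ = √(M_O₃/M_SO₂) (Graham's law). Here √(M_O₃/M_SO₂) = √(48.00/64.07) = 0.8656.
With d_SO₂ + d_O₃ = 182 cm, d_O₃ = 182/(1 + 0.8656) = 97.56 cm.
d_SO₂ = 182 − 97.56 = 84.4 cm.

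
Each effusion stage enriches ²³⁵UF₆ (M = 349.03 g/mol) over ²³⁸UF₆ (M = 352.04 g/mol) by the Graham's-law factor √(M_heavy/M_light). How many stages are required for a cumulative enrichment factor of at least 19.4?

691

Single-stage factor α = √(352.04/349.03), so ln α = ½ ln(1.00862) = 0.004293.
Need α^N ≥ 19.4 ⇒ N ≥ ln(19.4) / ln α = 2.965 / 0.004293 = 690.65.
Rounding up, N = 691 stages.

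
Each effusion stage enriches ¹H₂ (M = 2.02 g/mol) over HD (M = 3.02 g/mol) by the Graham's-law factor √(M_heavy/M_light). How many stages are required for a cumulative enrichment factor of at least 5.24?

9

Single-stage factor α = √(3.02/2.02), so ln α = ½ ln(1.49505) = 0.2011.
Need α^N ≥ 5.24 ⇒ N ≥ ln(5.24) / ln α = 1.656 / 0.2011 = 8.24.
So at least 9 stages are needed.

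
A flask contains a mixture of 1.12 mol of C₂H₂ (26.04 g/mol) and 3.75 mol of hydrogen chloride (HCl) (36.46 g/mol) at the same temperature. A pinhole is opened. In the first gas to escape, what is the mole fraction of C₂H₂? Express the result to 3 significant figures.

Each component's effusion rate ∝ (its partial pressure)·(1/√M) ∝ n_i/√M_i.
So x_C₂H₂ in the escaping gas = (n_C₂H₂/√M_C₂H₂) / Σ(n_i/√M_i)
= (1.12/√26.04) / (1.12/√26.04 + 3.75/√36.46) = 0.2195/(0.2195 + 0.6210) = 0.261.

0.261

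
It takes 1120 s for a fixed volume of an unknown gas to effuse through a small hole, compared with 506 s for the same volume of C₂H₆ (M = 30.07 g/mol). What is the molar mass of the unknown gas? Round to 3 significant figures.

147 g/mol

Graham's law gives t_X/t_C₂H₆ = √(M_X/M_C₂H₆).
1120/506 = 2.213 = √(M_X/30.07)
M_X = 30.07 × 2.213² = 30.07 × 4.899 = 147 g/mol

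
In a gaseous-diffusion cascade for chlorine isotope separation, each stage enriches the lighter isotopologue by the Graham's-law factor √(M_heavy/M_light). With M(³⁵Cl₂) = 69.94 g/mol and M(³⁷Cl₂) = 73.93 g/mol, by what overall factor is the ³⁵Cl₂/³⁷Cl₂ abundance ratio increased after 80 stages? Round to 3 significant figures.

9.20

Each stage multiplies the ratio by α = √(73.93/69.94), so after 80 stages the overall factor is α^80 = (73.93/69.94)^(80/2).
= 1.05705^40 = 9.20.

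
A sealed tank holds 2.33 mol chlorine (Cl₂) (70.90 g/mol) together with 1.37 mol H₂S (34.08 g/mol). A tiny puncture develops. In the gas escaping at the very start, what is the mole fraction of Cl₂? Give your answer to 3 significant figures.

Effusion rate of each component ∝ n_i/√M_i (partial pressure × 1/√M).
So x_Cl₂ in the escaping gas = (n_Cl₂/√M_Cl₂) / Σ(n_i/√M_i)
= (2.33/√70.90) / (2.33/√70.90 + 1.37/√34.08) = 0.2767/(0.2767 + 0.2347) = 0.541.

0.541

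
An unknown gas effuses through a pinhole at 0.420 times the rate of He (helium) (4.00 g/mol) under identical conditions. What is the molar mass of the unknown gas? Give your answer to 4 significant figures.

Since effusion rate ∝ 1/√M, rate_X/rate_He = √(M_He/M_X).
0.420 = √(4.00/M_X)
M_X = 4.00 / 0.420² = 4.00 / 0.1764 = 22.68 g/mol

22.68 g/mol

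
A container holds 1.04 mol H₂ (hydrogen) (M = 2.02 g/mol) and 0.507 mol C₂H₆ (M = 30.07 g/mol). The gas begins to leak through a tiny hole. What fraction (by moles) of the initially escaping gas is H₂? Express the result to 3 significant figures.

Rate_i ∝ x_i/√M_i (Graham's law weighted by mole fraction), so the effusate composition follows n_i/√M_i.
Mole fraction of H₂ in the effusate = (n_H₂/√M_H₂) / (n_H₂/√M_H₂ + n_C₂H₆/√M_C₂H₆)
= (1.04/√2.02) / (1.04/√2.02 + 0.507/√30.07) = 0.7317/(0.7317 + 0.09246) = 0.888.

0.888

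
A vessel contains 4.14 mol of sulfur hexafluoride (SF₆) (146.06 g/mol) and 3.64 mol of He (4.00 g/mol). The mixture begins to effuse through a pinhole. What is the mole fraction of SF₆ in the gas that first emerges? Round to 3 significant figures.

0.158

Each component's effusion rate ∝ (its partial pressure)·(1/√M) ∝ n_i/√M_i.
So x_SF₆ in the escaping gas = (n_SF₆/√M_SF₆) / Σ(n_i/√M_i)
= (4.14/√146.06) / (4.14/√146.06 + 3.64/√4.00) = 0.3426/(0.3426 + 1.820) = 0.158.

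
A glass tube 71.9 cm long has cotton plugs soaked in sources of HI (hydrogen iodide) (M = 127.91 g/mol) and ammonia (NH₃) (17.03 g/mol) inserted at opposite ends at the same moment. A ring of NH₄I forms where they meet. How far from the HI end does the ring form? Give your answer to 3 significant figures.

Distances travelled in equal time are proportional to diffusion rates, so d_HI/d_NH₃ = √(M_NH₃/M_HI) = √(17.03/127.91) = 0.3649.
With d_HI + d_NH₃ = 71.9 cm, d_NH₃ = 71.9/(1 + 0.3649) = 52.68 cm.
d_HI = 71.9 − 52.68 = 19.2 cm.

19.2 cm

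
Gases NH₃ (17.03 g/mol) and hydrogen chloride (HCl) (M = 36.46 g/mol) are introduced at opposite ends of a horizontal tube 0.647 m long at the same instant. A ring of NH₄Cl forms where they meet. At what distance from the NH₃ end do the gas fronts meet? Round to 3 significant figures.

0.384 m

Graham's law gives d_NH₃/d_HCl = rate_NH₃/rate_HCl = √(M_HCl/M_NH₃) = √(36.46/17.03) = 1.463.
With d_NH₃ + d_HCl = 0.647 m, d_HCl = 0.647/(1 + 1.463) = 0.2627 m.
d_NH₃ = 0.647 − 0.2627 = 0.384 m.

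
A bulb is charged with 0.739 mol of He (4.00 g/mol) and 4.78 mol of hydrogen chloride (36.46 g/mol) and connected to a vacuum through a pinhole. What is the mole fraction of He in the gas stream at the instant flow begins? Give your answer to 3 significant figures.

Rate_i ∝ x_i/√M_i (Graham's law weighted by mole fraction), so the effusate composition follows n_i/√M_i.
So x_He in the escaping gas = (n_He/√M_He) / Σ(n_i/√M_i)
= (0.739/√4.00) / (0.739/√4.00 + 4.78/√36.46) = 0.3695/(0.3695 + 0.7916) = 0.318.

0.318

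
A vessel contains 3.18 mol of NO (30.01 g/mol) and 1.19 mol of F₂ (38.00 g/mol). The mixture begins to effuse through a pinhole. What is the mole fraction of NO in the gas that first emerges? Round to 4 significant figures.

The effusion rate of species i is ∝ p_i/√M_i ∝ n_i/√M_i.
x_NO(eff) = (n_NO/√M_NO) / (n_NO/√M_NO + n_F₂/√M_F₂)
= (3.18/√30.01) / (3.18/√30.01 + 1.19/√38.00) = 0.5805/(0.5805 + 0.1930) = 0.7504.

0.7504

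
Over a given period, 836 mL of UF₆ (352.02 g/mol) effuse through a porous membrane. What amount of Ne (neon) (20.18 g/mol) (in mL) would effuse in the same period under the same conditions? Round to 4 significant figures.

From Graham's law, rate_Ne/rate_UF₆ = √(M_UF₆/M_Ne) = √(352.02/20.18) = √17.44 = 4.177.
So the volume for Ne is 836 × 4.177 = 3492 mL.

3492 mL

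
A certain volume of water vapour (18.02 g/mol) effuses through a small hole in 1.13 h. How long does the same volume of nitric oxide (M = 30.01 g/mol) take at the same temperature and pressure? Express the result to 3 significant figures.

1.46 h

By Graham's law, t_NO/t_H₂O = √(M_NO/M_H₂O) = √(30.01/18.02) = √1.665 = 1.290.
So the time for NO is 1.13 × 1.290 = 1.46 h.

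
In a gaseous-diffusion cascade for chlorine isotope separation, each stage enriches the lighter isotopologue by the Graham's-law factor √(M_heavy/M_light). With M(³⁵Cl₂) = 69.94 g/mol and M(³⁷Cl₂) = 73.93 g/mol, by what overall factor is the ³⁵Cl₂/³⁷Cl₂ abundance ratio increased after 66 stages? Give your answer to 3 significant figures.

After 66 stages the ratio has grown by (√(73.93/69.94))^66 = (73.93/69.94)^(66/2).
= 1.05705^33 = 6.24.

6.24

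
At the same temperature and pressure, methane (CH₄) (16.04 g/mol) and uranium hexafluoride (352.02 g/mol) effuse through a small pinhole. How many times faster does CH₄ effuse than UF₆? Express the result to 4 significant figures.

Graham's law gives rate_CH₄/rate_UF₆ = √(M_UF₆/M_CH₄) = √(352.02/16.04) = √21.95 = 4.685.

4.685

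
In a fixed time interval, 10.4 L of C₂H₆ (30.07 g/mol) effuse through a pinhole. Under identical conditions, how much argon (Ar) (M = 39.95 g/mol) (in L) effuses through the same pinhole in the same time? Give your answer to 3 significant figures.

9.02 L

From Graham's law, rate_Ar/rate_C₂H₆ = √(M_C₂H₆/M_Ar) = √(30.07/39.95) = √0.7527 = 0.8676.
So the volume for Ar is 10.4 × 0.8676 = 9.02 L.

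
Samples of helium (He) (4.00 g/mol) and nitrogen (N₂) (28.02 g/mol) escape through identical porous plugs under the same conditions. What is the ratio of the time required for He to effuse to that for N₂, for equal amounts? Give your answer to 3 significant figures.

Since effusion rate ∝ 1/√M, t_He/t_N₂ = √(M_He/M_N₂) = √(4.00/28.02) = √0.1428 = 0.378.

0.378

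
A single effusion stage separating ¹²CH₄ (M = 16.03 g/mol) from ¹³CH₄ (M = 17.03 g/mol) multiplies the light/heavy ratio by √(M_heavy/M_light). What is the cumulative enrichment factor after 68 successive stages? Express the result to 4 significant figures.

7.826

After 68 stages the ratio has grown by (√(17.03/16.03))^68 = (17.03/16.03)^(68/2).
= 1.06238^34 = 7.826.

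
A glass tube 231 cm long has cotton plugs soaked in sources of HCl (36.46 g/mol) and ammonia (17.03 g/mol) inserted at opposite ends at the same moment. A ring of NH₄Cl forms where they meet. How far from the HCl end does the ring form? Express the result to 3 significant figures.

Graham's law gives d_HCl/d_NH₃ = rate_HCl/rate_NH₃ = √(M_NH₃/M_HCl) = √(17.03/36.46) = 0.6834.
With d_HCl + d_NH₃ = 231 cm, d_NH₃ = 231/(1 + 0.6834) = 137.2 cm.
d_HCl = 231 − 137.2 = 93.8 cm.

93.8 cm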